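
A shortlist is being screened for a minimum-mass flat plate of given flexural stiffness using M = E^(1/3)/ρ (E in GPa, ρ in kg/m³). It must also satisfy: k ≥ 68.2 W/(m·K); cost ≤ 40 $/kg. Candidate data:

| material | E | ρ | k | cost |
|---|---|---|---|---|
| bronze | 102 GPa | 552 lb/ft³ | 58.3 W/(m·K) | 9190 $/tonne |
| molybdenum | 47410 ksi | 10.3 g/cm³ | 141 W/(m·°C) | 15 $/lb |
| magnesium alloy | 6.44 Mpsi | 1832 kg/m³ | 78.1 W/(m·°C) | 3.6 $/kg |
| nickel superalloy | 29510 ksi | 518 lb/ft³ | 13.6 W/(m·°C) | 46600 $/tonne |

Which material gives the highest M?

magnesium alloy

Screen on constraints: k ≥ 68.2 W/(m·K); cost ≤ 40 $/kg. Survivors: molybdenum, magnesium alloy.
Convert each candidate to consistent units, then evaluate M:
  molybdenum: E = 326.9 GPa, ρ = 10300 kg/m³
  magnesium alloy: E = 44.40 GPa, ρ = 1832 kg/m³
  magnesium alloy: M = 1.93×10⁻³
  molybdenum: M = 0.669×10⁻³
Magnesium alloy ranks first.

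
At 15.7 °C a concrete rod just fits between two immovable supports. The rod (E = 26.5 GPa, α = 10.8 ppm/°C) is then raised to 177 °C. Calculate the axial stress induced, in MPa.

46.2 MPa

ΔT = 161.3 K. Constrained thermal stress σ = E·α·ΔT = 26.50×10³ MPa × 10.8×10⁻⁶ × 161.3 = 46.2 MPa (compressive).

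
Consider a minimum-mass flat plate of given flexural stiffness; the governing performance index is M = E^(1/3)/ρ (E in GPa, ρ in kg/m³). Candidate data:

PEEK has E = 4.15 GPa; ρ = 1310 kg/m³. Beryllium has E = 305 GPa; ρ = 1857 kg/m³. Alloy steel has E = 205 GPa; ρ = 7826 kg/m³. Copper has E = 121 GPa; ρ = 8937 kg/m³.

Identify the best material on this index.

Per-candidate index values:
  beryllium: M = 3.62×10⁻³
  PEEK: M = 1.23×10⁻³
  alloy steel: M = 0.753×10⁻³
  copper: M = 0.553×10⁻³
The maximum is for beryllium.

beryllium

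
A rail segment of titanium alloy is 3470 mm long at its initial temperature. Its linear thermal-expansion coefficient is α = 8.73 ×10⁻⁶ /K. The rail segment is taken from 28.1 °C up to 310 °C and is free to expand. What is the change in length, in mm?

8.54 mm

ΔT = 310 − 28.1 = 281.9 K.
ΔL = α·L₀·ΔT = 8.73×10⁻⁶ × 3470 mm × 281.9 K = 8.54 mm.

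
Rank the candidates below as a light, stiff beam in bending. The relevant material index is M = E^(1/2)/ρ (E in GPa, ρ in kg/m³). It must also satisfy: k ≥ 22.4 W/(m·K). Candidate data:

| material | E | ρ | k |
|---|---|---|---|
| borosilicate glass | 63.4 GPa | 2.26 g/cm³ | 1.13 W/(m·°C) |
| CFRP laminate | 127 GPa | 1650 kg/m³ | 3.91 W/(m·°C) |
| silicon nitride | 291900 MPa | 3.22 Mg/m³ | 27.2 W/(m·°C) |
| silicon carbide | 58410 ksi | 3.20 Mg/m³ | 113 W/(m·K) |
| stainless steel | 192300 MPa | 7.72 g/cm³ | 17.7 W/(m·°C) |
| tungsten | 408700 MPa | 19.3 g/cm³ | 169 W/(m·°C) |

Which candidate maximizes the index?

silicon carbide

Screen on constraints: k ≥ 22.4 W/(m·K). Survivors: silicon nitride, silicon carbide, tungsten.
In SI units:
  silicon nitride: E = 291.9 GPa, ρ = 3220 kg/m³
  silicon carbide: E = 402.7 GPa, ρ = 3200 kg/m³
  tungsten: E = 408.7 GPa, ρ = 19300 kg/m³
  silicon carbide: M = 6.27×10⁻³
  silicon nitride: M = 5.31×10⁻³
  tungsten: M = 1.05×10⁻³
Silicon carbide ranks first.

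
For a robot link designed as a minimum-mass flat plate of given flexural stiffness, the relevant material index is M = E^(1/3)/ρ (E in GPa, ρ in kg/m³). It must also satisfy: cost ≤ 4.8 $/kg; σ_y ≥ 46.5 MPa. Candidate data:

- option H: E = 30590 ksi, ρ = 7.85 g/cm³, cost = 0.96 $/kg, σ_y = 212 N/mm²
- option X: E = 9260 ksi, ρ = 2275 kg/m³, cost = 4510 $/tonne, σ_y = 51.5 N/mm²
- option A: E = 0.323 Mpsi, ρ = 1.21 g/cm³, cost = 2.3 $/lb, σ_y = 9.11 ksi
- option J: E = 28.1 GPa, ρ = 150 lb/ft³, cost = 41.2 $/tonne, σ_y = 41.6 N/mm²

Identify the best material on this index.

option X

Screen on constraints: cost ≤ 4.8 $/kg; σ_y ≥ 46.5 MPa. Survivors: option H, option X.
Putting every candidate on a common basis:
  option H: E = 210.9 GPa, ρ = 7850 kg/m³
  option X: E = 63.85 GPa, ρ = 2275 kg/m³
  option X: M = 1.76×10⁻³
  option H: M = 0.758×10⁻³
Highest index: option X.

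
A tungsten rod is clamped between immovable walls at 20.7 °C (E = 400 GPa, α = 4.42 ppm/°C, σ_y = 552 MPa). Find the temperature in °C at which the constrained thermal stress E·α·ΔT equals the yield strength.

333 °C

E·α·ΔT = 552.0 MPa ⇒ ΔT = 552.0 / (400.0×10³ × 4.42×10⁻⁶) = 312.2 K.
T = 20.7 + 312.2 = 332.9 °C.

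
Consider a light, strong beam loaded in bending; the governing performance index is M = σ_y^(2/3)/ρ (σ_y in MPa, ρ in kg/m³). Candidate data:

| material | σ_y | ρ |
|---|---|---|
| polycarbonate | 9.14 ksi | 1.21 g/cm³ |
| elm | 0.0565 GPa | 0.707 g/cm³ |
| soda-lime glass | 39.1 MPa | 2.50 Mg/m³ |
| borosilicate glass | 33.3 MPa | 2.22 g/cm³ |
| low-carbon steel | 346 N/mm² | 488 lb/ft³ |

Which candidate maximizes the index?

elm

Convert each candidate to consistent units, then evaluate M:
  polycarbonate: σ_y = 63.02 MPa, ρ = 1210 kg/m³
  elm: σ_y = 56.50 MPa, ρ = 707.0 kg/m³
  soda-lime glass: σ_y = 39.10 MPa, ρ = 2500 kg/m³
  borosilicate glass: σ_y = 33.30 MPa, ρ = 2220 kg/m³
  low-carbon steel: σ_y = 346.0 MPa, ρ = 7817 kg/m³
  elm: M = 20.8×10⁻³
  polycarbonate: M = 13.1×10⁻³
  low-carbon steel: M = 6.30×10⁻³
  borosilicate glass: M = 4.66×10⁻³
  soda-lime glass: M = 4.61×10⁻³
Elm has the largest M.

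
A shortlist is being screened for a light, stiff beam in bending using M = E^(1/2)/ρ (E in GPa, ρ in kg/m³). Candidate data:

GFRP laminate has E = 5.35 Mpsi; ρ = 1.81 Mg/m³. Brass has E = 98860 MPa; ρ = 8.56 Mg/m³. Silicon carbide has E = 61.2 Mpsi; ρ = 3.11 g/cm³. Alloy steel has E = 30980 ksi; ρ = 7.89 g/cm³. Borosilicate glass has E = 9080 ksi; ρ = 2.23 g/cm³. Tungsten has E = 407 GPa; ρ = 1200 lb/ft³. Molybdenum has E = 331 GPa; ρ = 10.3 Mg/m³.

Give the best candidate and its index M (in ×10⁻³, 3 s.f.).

silicon carbide, M = 6.61×10⁻³

After converting to SI:
  GFRP laminate: E = 36.89 GPa, ρ = 1810 kg/m³
  brass: E = 98.86 GPa, ρ = 8560 kg/m³
  silicon carbide: E = 422.0 GPa, ρ = 3110 kg/m³
  alloy steel: E = 213.6 GPa, ρ = 7890 kg/m³
  borosilicate glass: E = 62.60 GPa, ρ = 2230 kg/m³
  tungsten: E = 407.0 GPa, ρ = 19220 kg/m³
  molybdenum: E = 331.0 GPa, ρ = 10300 kg/m³
  silicon carbide: M = 6.61×10⁻³
  borosilicate glass: M = 3.55×10⁻³
  GFRP laminate: M = 3.36×10⁻³
  alloy steel: M = 1.85×10⁻³
  molybdenum: M = 1.77×10⁻³
  brass: M = 1.16×10⁻³
  tungsten: M = 1.05×10⁻³
Silicon carbide has the largest M.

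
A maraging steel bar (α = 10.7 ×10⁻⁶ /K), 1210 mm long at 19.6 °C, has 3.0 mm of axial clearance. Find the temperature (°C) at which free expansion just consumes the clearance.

251 °C

α·L₀·ΔT = 3.0 mm ⇒ ΔT = 3.0 / (10.7×10⁻⁶ × 1210.0) = 231.7 K.
T = 19.6 + 231.7 = 251.3 °C.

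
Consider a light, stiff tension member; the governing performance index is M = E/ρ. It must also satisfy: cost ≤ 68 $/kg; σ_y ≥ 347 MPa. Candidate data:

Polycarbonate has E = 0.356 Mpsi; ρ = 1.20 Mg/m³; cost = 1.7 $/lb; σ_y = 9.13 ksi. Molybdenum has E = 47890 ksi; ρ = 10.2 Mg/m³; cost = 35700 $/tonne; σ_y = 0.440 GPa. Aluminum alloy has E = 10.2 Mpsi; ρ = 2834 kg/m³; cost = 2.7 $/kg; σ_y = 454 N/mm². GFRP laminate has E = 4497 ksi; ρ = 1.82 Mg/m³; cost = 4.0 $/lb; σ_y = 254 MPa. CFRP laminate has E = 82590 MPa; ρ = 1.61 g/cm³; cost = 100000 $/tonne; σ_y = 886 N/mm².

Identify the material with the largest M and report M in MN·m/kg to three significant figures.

Screen on constraints: cost ≤ 68 $/kg; σ_y ≥ 347 MPa. Survivors: molybdenum, aluminum alloy.
Normalizing units and computing the index:
  molybdenum: E = 330.2 GPa, ρ = 10200 kg/m³
  aluminum alloy: E = 70.33 GPa, ρ = 2834 kg/m³
  molybdenum: M = 32.4 MN·m/kg
  aluminum alloy: M = 24.8 MN·m/kg
Molybdenum has the largest M.

molybdenum, M = 32.4 MN·m/kg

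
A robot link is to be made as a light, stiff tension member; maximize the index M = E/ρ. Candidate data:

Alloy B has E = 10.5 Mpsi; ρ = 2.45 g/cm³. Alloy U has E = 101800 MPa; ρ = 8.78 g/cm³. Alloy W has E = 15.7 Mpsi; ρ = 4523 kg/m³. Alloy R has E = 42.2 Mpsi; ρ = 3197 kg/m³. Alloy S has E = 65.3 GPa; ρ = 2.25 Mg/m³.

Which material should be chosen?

Normalizing units and computing the index:
  alloy B: E = 72.39 GPa, ρ = 2450 kg/m³
  alloy U: E = 101.8 GPa, ρ = 8780 kg/m³
  alloy W: E = 108.2 GPa, ρ = 4523 kg/m³
  alloy R: E = 291.0 GPa, ρ = 3197 kg/m³
  alloy S: E = 65.30 GPa, ρ = 2250 kg/m³
  alloy R: M = 91.0 MN·m/kg
  alloy B: M = 29.5 MN·m/kg
  alloy S: M = 29.0 MN·m/kg
  alloy W: M = 23.9 MN·m/kg
  alloy U: M = 11.6 MN·m/kg
The maximum is for alloy R.

alloy R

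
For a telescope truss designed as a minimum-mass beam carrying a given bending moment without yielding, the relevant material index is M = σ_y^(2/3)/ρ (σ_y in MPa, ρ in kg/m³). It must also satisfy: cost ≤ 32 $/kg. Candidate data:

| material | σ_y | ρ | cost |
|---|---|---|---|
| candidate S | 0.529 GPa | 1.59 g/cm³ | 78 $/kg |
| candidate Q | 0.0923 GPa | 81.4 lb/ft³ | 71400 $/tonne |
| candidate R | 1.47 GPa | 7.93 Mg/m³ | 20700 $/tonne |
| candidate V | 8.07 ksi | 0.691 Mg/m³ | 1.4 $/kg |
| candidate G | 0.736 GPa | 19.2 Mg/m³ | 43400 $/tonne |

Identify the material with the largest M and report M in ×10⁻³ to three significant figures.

Screen on constraints: cost ≤ 32 $/kg. Survivors: candidate R, candidate V.
Putting every candidate on a common basis:
  candidate R: σ_y = 1470 MPa, ρ = 7930 kg/m³
  candidate V: σ_y = 55.64 MPa, ρ = 691.0 kg/m³
  candidate V: M = 21.1×10⁻³
  candidate R: M = 16.3×10⁻³
Candidate V ranks first.

candidate V, M = 21.1×10⁻³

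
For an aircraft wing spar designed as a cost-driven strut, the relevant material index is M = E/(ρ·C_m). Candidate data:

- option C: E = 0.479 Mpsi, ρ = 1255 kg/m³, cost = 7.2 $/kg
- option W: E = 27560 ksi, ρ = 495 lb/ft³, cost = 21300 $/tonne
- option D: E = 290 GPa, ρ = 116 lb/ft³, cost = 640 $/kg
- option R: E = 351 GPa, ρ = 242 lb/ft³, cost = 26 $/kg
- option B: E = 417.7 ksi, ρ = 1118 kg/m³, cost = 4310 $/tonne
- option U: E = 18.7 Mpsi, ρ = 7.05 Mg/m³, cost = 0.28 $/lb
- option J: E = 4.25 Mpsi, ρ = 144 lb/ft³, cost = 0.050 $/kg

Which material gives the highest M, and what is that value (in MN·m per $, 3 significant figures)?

In SI units:
  option C: E = 3.303 GPa, ρ = 1255 kg/m³, cost = 7.200 $/kg
  option W: E = 190.0 GPa, ρ = 7929 kg/m³, cost = 21.30 $/kg
  option D: E = 290.0 GPa, ρ = 1858 kg/m³, cost = 640.0 $/kg
  option R: E = 351.0 GPa, ρ = 3876 kg/m³, cost = 26.00 $/kg
  option B: E = 2.880 GPa, ρ = 1118 kg/m³, cost = 4.310 $/kg
  option U: E = 128.9 GPa, ρ = 7050 kg/m³, cost = 0.6173 $/kg
  option J: E = 29.30 GPa, ρ = 2307 kg/m³, cost = 0.05000 $/kg
  option J: M = 254 MN·m per $
  option U: M = 29.6 MN·m per $
  option R: M = 3.48 MN·m per $
  option W: M = 1.13 MN·m per $
  option B: M = 0.598 MN·m per $
  option C: M = 0.365 MN·m per $
  option D: M = 0.244 MN·m per $
Highest index: option J.

option J, M = 254 MN·m per $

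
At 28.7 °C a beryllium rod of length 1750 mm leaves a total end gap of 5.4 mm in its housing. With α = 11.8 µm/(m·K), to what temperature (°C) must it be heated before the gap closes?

α·L₀·ΔT = 5.4 mm ⇒ ΔT = 5.4 / (11.8×10⁻⁶ × 1750.0) = 261.5 K.
T = 28.7 + 261.5 = 290.2 °C.

290 °C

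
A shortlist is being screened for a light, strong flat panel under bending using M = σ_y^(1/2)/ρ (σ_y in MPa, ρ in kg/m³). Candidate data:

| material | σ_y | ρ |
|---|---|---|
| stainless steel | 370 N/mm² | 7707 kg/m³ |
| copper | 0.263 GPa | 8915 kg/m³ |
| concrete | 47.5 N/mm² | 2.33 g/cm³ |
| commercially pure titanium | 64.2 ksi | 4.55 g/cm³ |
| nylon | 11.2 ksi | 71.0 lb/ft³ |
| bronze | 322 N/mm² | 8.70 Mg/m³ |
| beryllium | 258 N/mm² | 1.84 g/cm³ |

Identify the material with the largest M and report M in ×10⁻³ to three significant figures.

beryllium, M = 8.73×10⁻³

Normalizing units and computing the index:
  stainless steel: σ_y = 370.0 MPa, ρ = 7707 kg/m³
  copper: σ_y = 263.0 MPa, ρ = 8915 kg/m³
  concrete: σ_y = 47.50 MPa, ρ = 2330 kg/m³
  commercially pure titanium: σ_y = 442.6 MPa, ρ = 4550 kg/m³
  nylon: σ_y = 77.22 MPa, ρ = 1137 kg/m³
  bronze: σ_y = 322.0 MPa, ρ = 8700 kg/m³
  beryllium: σ_y = 258.0 MPa, ρ = 1840 kg/m³
  beryllium: M = 8.73×10⁻³
  nylon: M = 7.73×10⁻³
  commercially pure titanium: M = 4.62×10⁻³
  concrete: M = 2.96×10⁻³
  stainless steel: M = 2.50×10⁻³
  bronze: M = 2.06×10⁻³
  copper: M = 1.82×10⁻³
Beryllium ranks first.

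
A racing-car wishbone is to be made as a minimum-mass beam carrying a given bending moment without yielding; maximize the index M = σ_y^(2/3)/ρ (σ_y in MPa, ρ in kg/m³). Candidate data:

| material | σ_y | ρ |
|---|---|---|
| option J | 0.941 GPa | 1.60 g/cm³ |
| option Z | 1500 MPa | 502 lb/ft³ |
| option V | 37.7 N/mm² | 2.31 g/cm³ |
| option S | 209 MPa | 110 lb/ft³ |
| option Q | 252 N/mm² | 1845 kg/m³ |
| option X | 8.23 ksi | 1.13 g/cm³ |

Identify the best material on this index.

Putting every candidate on a common basis:
  option J: σ_y = 941.0 MPa, ρ = 1600 kg/m³
  option Z: σ_y = 1500 MPa, ρ = 8041 kg/m³
  option V: σ_y = 37.70 MPa, ρ = 2310 kg/m³
  option S: σ_y = 209.0 MPa, ρ = 1762 kg/m³
  option Q: σ_y = 252.0 MPa, ρ = 1845 kg/m³
  option X: σ_y = 56.74 MPa, ρ = 1130 kg/m³
  option J: M = 60.0×10⁻³
  option Q: M = 21.6×10⁻³
  option S: M = 20.0×10⁻³
  option Z: M = 16.3×10⁻³
  option X: M = 13.1×10⁻³
  option V: M = 4.87×10⁻³
Highest index: option J.

option J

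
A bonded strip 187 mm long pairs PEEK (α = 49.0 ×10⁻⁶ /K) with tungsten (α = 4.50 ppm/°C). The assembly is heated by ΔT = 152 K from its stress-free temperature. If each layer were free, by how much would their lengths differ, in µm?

Δα = |49.0 − 4.50|×10⁻⁶/K = 44.5×10⁻⁶/K.
ΔL_mismatch = Δα·L·ΔT = 44.5×10⁻⁶ × 187.0 mm × 152.0 K = 1260 µm.

1260 µm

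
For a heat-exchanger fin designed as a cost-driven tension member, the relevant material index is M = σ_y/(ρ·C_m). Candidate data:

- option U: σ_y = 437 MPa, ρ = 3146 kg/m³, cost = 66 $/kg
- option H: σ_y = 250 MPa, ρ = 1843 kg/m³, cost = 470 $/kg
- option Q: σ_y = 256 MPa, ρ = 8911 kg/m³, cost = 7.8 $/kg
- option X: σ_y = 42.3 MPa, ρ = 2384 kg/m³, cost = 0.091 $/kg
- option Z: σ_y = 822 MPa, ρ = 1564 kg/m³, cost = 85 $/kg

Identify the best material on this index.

Per-candidate index values:
  option X: M = 195 kN·m per $
  option Z: M = 6.18 kN·m per $
  option Q: M = 3.68 kN·m per $
  option U: M = 2.10 kN·m per $
  option H: M = 0.289 kN·m per $
Highest index: option X.

option X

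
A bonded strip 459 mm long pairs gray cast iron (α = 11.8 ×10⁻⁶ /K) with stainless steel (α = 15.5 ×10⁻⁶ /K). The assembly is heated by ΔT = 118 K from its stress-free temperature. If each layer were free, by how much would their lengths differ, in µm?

200 µm

Δα = |11.8 − 15.5|×10⁻⁶/K = 3.70×10⁻⁶/K.
ΔL_mismatch = Δα·L·ΔT = 3.70×10⁻⁶ × 459.0 mm × 118.0 K = 200 µm.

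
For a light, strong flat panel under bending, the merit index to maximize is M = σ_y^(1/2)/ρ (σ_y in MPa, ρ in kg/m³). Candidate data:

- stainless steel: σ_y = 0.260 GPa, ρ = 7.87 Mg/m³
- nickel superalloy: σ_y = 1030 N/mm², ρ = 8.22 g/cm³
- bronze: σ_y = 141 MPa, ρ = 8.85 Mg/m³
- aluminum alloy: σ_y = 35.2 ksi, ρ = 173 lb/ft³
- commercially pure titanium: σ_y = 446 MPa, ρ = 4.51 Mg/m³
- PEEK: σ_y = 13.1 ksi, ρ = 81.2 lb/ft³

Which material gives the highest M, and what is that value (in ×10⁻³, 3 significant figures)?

Normalizing units and computing the index:
  stainless steel: σ_y = 260.0 MPa, ρ = 7870 kg/m³
  nickel superalloy: σ_y = 1030 MPa, ρ = 8220 kg/m³
  bronze: σ_y = 141.0 MPa, ρ = 8850 kg/m³
  aluminum alloy: σ_y = 242.7 MPa, ρ = 2771 kg/m³
  commercially pure titanium: σ_y = 446.0 MPa, ρ = 4510 kg/m³
  PEEK: σ_y = 90.32 MPa, ρ = 1301 kg/m³
  PEEK: M = 7.31×10⁻³
  aluminum alloy: M = 5.62×10⁻³
  commercially pure titanium: M = 4.68×10⁻³
  nickel superalloy: M = 3.90×10⁻³
  stainless steel: M = 2.05×10⁻³
  bronze: M = 1.34×10⁻³
Highest index: PEEK.

PEEK, M = 7.31×10⁻³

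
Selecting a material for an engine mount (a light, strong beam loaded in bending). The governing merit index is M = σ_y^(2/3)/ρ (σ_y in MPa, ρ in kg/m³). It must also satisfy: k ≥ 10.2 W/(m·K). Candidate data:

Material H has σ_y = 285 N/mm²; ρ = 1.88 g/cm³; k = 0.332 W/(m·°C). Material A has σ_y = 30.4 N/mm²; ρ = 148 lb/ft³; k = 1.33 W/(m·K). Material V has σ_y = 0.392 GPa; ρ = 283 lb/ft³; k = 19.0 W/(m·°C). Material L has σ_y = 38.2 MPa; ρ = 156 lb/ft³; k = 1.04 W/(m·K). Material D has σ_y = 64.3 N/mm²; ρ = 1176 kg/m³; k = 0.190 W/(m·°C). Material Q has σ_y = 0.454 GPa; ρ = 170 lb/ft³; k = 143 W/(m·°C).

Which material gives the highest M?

Screen on constraints: k ≥ 10.2 W/(m·K). Survivors: material V, material Q.
After converting to SI:
  material V: σ_y = 392.0 MPa, ρ = 4533 kg/m³
  material Q: σ_y = 454.0 MPa, ρ = 2723 kg/m³
  material Q: M = 21.7×10⁻³
  material V: M = 11.8×10⁻³
Material Q ranks first.

material Q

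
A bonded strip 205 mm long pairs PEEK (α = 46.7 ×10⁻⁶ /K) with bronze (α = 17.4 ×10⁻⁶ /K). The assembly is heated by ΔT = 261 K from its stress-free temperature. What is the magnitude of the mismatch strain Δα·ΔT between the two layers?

7.65×10⁻³

Δα = |46.7 − 17.4|×10⁻⁶/K = 29.3×10⁻⁶/K.
Mismatch strain = Δα·ΔT = 29.3×10⁻⁶ × 261.0 = 7.65×10⁻³.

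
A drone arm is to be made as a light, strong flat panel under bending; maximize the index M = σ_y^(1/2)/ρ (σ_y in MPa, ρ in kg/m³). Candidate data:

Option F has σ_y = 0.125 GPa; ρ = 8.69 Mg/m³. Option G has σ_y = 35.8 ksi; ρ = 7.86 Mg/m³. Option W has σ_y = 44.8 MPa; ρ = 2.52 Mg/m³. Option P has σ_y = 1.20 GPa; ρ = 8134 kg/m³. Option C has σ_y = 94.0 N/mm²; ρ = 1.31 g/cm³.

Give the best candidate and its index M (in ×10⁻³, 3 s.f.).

Normalizing units and computing the index:
  option F: σ_y = 125.0 MPa, ρ = 8690 kg/m³
  option G: σ_y = 246.8 MPa, ρ = 7860 kg/m³
  option W: σ_y = 44.80 MPa, ρ = 2520 kg/m³
  option P: σ_y = 1200 MPa, ρ = 8134 kg/m³
  option C: σ_y = 94.00 MPa, ρ = 1310 kg/m³
  option C: M = 7.40×10⁻³
  option P: M = 4.26×10⁻³
  option W: M = 2.66×10⁻³
  option G: M = 2.00×10⁻³
  option F: M = 1.29×10⁻³
Highest index: option C.

option C, M = 7.40×10⁻³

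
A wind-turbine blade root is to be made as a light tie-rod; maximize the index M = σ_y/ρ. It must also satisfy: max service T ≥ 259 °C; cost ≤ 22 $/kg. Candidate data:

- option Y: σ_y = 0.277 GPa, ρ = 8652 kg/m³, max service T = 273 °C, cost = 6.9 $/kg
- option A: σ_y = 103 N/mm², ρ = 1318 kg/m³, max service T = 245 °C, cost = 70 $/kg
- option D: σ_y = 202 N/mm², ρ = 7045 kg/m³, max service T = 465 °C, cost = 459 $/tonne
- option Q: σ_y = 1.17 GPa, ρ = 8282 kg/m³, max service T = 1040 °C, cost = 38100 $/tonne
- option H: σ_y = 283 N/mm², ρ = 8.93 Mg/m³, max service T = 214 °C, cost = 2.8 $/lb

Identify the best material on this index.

Screen on constraints: max service T ≥ 259 °C; cost ≤ 22 $/kg. Survivors: option Y, option D.
Convert each candidate to consistent units, then evaluate M:
  option Y: σ_y = 277.0 MPa, ρ = 8652 kg/m³
  option D: σ_y = 202.0 MPa, ρ = 7045 kg/m³
  option Y: M = 32.0 kN·m/kg
  option D: M = 28.7 kN·m/kg
The maximum is for option Y.

option Y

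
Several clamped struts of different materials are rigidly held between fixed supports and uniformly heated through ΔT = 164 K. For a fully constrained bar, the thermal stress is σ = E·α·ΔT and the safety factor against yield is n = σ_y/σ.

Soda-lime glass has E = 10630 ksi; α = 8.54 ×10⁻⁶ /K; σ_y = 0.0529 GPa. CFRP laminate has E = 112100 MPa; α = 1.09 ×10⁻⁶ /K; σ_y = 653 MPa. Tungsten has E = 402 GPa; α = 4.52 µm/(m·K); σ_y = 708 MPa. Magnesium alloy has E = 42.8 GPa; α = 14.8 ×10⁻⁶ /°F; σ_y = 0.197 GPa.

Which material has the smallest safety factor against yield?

soda-lime glass

In consistent units (E in GPa, α in ×10⁻⁶/K, σ_y in MPa):
  soda-lime glass: E = 73.29, α = 8.54, σ_y = 52.90 → σ = 103 MPa, n = 0.515
  CFRP laminate: E = 112.1, α = 1.09, σ_y = 653.0 → σ = 20.0 MPa, n = 32.6
  tungsten: E = 402.0, α = 4.52, σ_y = 708.0 → σ = 298 MPa, n = 2.38
  magnesium alloy: E = 42.80, α = 26.6, σ_y = 197.0 → σ = 187 MPa, n = 1.05
Smallest n: soda-lime glass with n = 0.515.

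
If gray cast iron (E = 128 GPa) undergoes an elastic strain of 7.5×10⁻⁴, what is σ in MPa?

σ = E·ε = 128000 MPa × 7.5×10⁻⁴ = 96.0 MPa.

96.0 MPa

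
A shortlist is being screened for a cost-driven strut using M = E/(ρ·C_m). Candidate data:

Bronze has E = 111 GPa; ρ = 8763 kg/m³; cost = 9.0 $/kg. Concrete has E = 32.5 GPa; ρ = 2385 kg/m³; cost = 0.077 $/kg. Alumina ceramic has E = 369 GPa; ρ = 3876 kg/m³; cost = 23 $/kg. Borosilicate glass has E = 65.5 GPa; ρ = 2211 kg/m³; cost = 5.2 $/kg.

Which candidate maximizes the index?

concrete

Per-candidate index values:
  concrete: M = 177 MN·m per $
  borosilicate glass: M = 5.70 MN·m per $
  alumina ceramic: M = 4.14 MN·m per $
  bronze: M = 1.41 MN·m per $
Concrete ranks first.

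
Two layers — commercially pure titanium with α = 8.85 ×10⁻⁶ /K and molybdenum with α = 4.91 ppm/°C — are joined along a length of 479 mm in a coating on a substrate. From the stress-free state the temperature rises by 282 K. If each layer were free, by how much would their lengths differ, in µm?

532 µm

Δα = |8.85 − 4.91|×10⁻⁶/K = 3.94×10⁻⁶/K.
ΔL_mismatch = Δα·L·ΔT = 3.94×10⁻⁶ × 479.0 mm × 282.0 K = 532 µm.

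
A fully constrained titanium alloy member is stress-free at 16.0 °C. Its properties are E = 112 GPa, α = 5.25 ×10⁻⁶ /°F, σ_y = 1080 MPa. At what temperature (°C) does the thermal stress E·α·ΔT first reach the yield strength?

α = 5.25×10⁻⁶/°F × 9/5 = 9.45×10⁻⁶/K.
E·α·ΔT = 1080 MPa ⇒ ΔT = 1080 / (112.0×10³ × 9.45×10⁻⁶) = 1020 K.
T = 16.0 + 1020 = 1036 °C.

1040 °C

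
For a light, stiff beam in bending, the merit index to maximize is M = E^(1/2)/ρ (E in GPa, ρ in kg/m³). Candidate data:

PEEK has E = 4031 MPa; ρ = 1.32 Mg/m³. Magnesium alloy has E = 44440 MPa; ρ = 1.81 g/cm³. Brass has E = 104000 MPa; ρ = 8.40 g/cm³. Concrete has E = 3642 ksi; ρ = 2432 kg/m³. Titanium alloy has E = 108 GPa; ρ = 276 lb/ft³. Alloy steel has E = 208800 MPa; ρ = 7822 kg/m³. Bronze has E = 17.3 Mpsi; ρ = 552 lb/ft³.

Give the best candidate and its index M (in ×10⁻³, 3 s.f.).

Normalizing units and computing the index:
  PEEK: E = 4.031 GPa, ρ = 1320 kg/m³
  magnesium alloy: E = 44.44 GPa, ρ = 1810 kg/m³
  brass: E = 104.0 GPa, ρ = 8400 kg/m³
  concrete: E = 25.11 GPa, ρ = 2432 kg/m³
  titanium alloy: E = 108.0 GPa, ρ = 4421 kg/m³
  alloy steel: E = 208.8 GPa, ρ = 7822 kg/m³
  bronze: E = 119.3 GPa, ρ = 8842 kg/m³
  magnesium alloy: M = 3.68×10⁻³
  titanium alloy: M = 2.35×10⁻³
  concrete: M = 2.06×10⁻³
  alloy steel: M = 1.85×10⁻³
  PEEK: M = 1.52×10⁻³
  bronze: M = 1.24×10⁻³
  brass: M = 1.21×10⁻³
Magnesium alloy ranks first.

magnesium alloy, M = 3.68×10⁻³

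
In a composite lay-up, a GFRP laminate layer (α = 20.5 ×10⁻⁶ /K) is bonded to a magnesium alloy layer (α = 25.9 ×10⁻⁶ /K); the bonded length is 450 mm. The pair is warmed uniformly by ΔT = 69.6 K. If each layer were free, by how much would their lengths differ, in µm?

Δα = |20.5 − 25.9|×10⁻⁶/K = 5.40×10⁻⁶/K.
ΔL_mismatch = Δα·L·ΔT = 5.40×10⁻⁶ × 450.0 mm × 69.6 K = 169 µm.

169 µm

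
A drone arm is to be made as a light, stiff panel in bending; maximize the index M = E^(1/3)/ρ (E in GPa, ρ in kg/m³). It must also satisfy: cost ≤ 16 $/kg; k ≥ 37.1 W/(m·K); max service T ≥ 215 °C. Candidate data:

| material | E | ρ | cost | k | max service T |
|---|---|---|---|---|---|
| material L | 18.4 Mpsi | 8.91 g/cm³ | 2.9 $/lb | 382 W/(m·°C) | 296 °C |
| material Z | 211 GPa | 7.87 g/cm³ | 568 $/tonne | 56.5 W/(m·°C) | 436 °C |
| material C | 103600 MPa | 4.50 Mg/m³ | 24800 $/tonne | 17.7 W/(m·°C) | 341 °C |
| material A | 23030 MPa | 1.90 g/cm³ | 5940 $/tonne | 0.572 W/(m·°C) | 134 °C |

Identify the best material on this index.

material Z

Screen on constraints: cost ≤ 16 $/kg; k ≥ 37.1 W/(m·K); max service T ≥ 215 °C. Survivors: material L, material Z.
After converting to SI:
  material L: E = 126.9 GPa, ρ = 8910 kg/m³
  material Z: E = 211.0 GPa, ρ = 7870 kg/m³
  material Z: M = 0.756×10⁻³
  material L: M = 0.564×10⁻³
Material Z ranks first.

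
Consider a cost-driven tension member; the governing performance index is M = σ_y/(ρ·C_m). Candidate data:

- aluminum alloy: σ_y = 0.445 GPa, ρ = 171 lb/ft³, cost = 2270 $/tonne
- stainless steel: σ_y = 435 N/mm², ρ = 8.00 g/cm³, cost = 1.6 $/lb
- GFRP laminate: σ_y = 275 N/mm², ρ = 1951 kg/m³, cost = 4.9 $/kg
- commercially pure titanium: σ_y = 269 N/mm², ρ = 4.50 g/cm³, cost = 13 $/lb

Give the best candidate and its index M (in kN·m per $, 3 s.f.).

Convert each candidate to consistent units, then evaluate M:
  aluminum alloy: σ_y = 445.0 MPa, ρ = 2739 kg/m³, cost = 2.270 $/kg
  stainless steel: σ_y = 435.0 MPa, ρ = 8000 kg/m³, cost = 3.527 $/kg
  GFRP laminate: σ_y = 275.0 MPa, ρ = 1951 kg/m³, cost = 4.900 $/kg
  commercially pure titanium: σ_y = 269.0 MPa, ρ = 4500 kg/m³, cost = 28.66 $/kg
  aluminum alloy: M = 71.6 kN·m per $
  GFRP laminate: M = 28.8 kN·m per $
  stainless steel: M = 15.4 kN·m per $
  commercially pure titanium: M = 2.09 kN·m per $
Highest index: aluminum alloy.

aluminum alloy, M = 71.6 kN·m per $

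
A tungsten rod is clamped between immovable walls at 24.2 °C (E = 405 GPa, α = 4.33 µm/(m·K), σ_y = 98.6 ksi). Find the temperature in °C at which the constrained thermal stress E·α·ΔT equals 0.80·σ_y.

334 °C

σ_y = 98.6 ksi = 679.8 MPa.
E·α·ΔT = 543.9 MPa ⇒ ΔT = 543.9 / (405.0×10³ × 4.33×10⁻⁶) = 310.1 K.
T = 24.2 + 310.1 = 334.3 °C.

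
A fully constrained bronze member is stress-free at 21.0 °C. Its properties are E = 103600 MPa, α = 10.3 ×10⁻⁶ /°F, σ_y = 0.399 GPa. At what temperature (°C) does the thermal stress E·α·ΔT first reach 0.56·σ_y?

137 °C

E = 103600 MPa = 103.6 GPa.
α = 10.3×10⁻⁶/°F × 9/5 = 18.5×10⁻⁶/K.
σ_y = 0.399 GPa = 399.0 MPa.
E·α·ΔT = 223.4 MPa ⇒ ΔT = 223.4 / (103.6×10³ × 18.5×10⁻⁶) = 116.3 K.
T = 21.0 + 116.3 = 137.3 °C.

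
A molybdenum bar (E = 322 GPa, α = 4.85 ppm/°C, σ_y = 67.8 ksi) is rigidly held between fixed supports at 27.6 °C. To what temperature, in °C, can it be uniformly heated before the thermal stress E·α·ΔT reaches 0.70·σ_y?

σ_y = 67.8 ksi = 467.5 MPa.
E·α·ΔT = 327.2 MPa ⇒ ΔT = 327.2 / (322.0×10³ × 4.85×10⁻⁶) = 209.5 K.
T = 27.6 + 209.5 = 237.1 °C.

237 °C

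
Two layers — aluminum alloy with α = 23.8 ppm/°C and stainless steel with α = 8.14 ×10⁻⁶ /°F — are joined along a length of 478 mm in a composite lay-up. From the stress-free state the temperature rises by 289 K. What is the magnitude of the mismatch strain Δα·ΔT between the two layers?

stainless steel: α = 8.14×10⁻⁶/°F × 9/5 = 14.7×10⁻⁶/K.
Δα = |23.8 − 14.7|×10⁻⁶/K = 9.15×10⁻⁶/K.
Mismatch strain = Δα·ΔT = 9.15×10⁻⁶ × 289.0 = 2.64×10⁻³.

2.64×10⁻³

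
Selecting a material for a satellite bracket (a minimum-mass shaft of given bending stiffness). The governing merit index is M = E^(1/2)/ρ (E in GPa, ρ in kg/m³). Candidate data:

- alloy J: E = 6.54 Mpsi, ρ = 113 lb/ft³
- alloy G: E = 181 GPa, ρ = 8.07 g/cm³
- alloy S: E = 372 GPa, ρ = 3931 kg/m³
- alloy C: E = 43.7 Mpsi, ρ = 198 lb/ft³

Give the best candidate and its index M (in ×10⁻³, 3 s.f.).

In SI units:
  alloy J: E = 45.09 GPa, ρ = 1810 kg/m³
  alloy G: E = 181.0 GPa, ρ = 8070 kg/m³
  alloy S: E = 372.0 GPa, ρ = 3931 kg/m³
  alloy C: E = 301.3 GPa, ρ = 3172 kg/m³
  alloy C: M = 5.47×10⁻³
  alloy S: M = 4.91×10⁻³
  alloy J: M = 3.71×10⁻³
  alloy G: M = 1.67×10⁻³
The maximum is for alloy C.

alloy C, M = 5.47×10⁻³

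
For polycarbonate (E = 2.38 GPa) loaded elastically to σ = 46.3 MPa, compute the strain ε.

0.0195

ε = σ/E = 46.3 / 2380 = 0.0195.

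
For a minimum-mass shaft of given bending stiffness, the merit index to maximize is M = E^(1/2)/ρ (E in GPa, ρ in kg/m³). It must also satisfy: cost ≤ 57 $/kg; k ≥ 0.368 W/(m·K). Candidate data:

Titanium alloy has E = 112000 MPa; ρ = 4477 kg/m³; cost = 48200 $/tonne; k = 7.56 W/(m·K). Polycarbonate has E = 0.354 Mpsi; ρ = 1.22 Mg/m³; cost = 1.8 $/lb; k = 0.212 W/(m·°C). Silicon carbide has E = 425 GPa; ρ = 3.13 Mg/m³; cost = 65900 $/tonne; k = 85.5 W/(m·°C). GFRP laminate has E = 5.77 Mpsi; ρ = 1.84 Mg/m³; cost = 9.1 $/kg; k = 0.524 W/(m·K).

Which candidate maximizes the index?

GFRP laminate

Screen on constraints: cost ≤ 57 $/kg; k ≥ 0.368 W/(m·K). Survivors: titanium alloy, GFRP laminate.
In SI units:
  titanium alloy: E = 112.0 GPa, ρ = 4477 kg/m³
  GFRP laminate: E = 39.78 GPa, ρ = 1840 kg/m³
  GFRP laminate: M = 3.43×10⁻³
  titanium alloy: M = 2.36×10⁻³
Highest index: GFRP laminate.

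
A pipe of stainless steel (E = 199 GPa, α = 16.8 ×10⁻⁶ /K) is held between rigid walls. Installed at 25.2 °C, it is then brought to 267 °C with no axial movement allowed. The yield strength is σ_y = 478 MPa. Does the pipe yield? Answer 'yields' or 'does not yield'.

ΔT = 241.8 K. Constrained thermal stress σ = E·α·ΔT = 199.0×10³ MPa × 16.8×10⁻⁶ × 241.8 = 808 MPa (compressive).
Compare to σ_y = 478 MPa: σ ≥ σ_y, so it yields.

yields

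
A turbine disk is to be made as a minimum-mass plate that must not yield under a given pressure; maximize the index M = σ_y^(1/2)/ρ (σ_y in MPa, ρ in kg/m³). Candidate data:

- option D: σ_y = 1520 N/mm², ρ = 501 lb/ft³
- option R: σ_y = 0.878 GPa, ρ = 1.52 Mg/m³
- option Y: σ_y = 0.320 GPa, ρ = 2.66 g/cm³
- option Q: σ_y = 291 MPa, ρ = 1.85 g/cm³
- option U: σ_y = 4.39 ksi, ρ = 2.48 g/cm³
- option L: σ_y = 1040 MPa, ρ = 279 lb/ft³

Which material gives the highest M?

option R

After converting to SI:
  option D: σ_y = 1520 MPa, ρ = 8025 kg/m³
  option R: σ_y = 878.0 MPa, ρ = 1520 kg/m³
  option Y: σ_y = 320.0 MPa, ρ = 2660 kg/m³
  option Q: σ_y = 291.0 MPa, ρ = 1850 kg/m³
  option U: σ_y = 30.27 MPa, ρ = 2480 kg/m³
  option L: σ_y = 1040 MPa, ρ = 4469 kg/m³
  option R: M = 19.5×10⁻³
  option Q: M = 9.22×10⁻³
  option L: M = 7.22×10⁻³
  option Y: M = 6.73×10⁻³
  option D: M = 4.86×10⁻³
  option U: M = 2.22×10⁻³
The maximum is for option R.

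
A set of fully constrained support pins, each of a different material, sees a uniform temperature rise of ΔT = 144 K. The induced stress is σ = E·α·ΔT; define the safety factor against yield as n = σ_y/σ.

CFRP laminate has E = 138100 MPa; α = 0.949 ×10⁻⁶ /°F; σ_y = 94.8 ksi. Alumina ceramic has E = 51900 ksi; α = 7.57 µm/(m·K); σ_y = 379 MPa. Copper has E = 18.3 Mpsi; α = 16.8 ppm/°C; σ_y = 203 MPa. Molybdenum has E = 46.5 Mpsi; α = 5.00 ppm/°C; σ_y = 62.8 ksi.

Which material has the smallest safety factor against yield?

In consistent units (E in GPa, α in ×10⁻⁶/K, σ_y in MPa):
  CFRP laminate: E = 138.1, α = 1.71, σ_y = 653.6 → σ = 34.0 MPa, n = 19.2
  alumina ceramic: E = 357.8, α = 7.57, σ_y = 379.0 → σ = 390 MPa, n = 0.972
  copper: E = 126.2, α = 16.8, σ_y = 203.0 → σ = 305 MPa, n = 0.665
  molybdenum: E = 320.6, α = 5.00, σ_y = 433.0 → σ = 231 MPa, n = 1.88
Copper has the lowest safety factor, n = 0.665.

copper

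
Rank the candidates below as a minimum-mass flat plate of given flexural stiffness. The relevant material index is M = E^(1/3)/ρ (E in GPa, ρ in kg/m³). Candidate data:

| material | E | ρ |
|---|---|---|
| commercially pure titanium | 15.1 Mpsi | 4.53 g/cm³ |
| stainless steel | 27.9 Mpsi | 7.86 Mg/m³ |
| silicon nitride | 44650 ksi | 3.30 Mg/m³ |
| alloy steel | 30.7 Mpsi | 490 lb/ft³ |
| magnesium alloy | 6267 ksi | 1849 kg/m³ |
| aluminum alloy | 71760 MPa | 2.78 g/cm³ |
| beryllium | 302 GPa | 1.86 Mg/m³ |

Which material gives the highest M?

beryllium

Putting every candidate on a common basis:
  commercially pure titanium: E = 104.1 GPa, ρ = 4530 kg/m³
  stainless steel: E = 192.4 GPa, ρ = 7860 kg/m³
  silicon nitride: E = 307.9 GPa, ρ = 3300 kg/m³
  alloy steel: E = 211.7 GPa, ρ = 7849 kg/m³
  magnesium alloy: E = 43.21 GPa, ρ = 1849 kg/m³
  aluminum alloy: E = 71.76 GPa, ρ = 2780 kg/m³
  beryllium: E = 302.0 GPa, ρ = 1860 kg/m³
  beryllium: M = 3.61×10⁻³
  silicon nitride: M = 2.05×10⁻³
  magnesium alloy: M = 1.90×10⁻³
  aluminum alloy: M = 1.49×10⁻³
  commercially pure titanium: M = 1.04×10⁻³
  alloy steel: M = 0.759×10⁻³
  stainless steel: M = 0.734×10⁻³
Highest index: beryllium.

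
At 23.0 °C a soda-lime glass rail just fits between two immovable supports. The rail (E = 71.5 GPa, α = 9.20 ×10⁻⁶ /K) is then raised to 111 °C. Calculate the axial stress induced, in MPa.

ΔT = 88.00 K. Constrained thermal stress σ = E·α·ΔT = 71.50×10³ MPa × 9.20×10⁻⁶ × 88.00 = 57.9 MPa (compressive).

57.9 MPa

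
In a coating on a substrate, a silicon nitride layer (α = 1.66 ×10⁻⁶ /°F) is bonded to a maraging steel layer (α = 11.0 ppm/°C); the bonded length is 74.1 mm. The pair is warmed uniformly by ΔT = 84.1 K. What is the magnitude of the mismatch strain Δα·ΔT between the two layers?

silicon nitride: α = 1.66×10⁻⁶/°F × 9/5 = 2.99×10⁻⁶/K.
Δα = |2.99 − 11.0|×10⁻⁶/K = 8.01×10⁻⁶/K.
Mismatch strain = Δα·ΔT = 8.01×10⁻⁶ × 84.1 = 6.74×10⁻⁴.

6.74×10⁻⁴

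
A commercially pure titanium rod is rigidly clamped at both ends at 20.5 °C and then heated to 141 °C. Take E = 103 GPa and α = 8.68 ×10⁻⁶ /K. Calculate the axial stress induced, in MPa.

108 MPa

ΔT = 120.5 K. Constrained thermal stress σ = E·α·ΔT = 103.0×10³ MPa × 8.68×10⁻⁶ × 120.5 = 108 MPa (compressive).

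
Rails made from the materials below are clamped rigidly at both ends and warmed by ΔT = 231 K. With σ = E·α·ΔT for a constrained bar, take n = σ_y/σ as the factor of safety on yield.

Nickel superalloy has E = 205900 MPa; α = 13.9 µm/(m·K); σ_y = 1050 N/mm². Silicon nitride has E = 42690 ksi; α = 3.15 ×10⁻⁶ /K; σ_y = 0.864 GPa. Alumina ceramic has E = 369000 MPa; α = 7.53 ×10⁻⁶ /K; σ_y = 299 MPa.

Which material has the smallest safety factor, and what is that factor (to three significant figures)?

alumina ceramic, n = 0.466

Per material, after unit conversion:
  nickel superalloy: E = 205.9, α = 13.9, σ_y = 1050 → σ = 661 MPa, n = 1.59
  silicon nitride: E = 294.3, α = 3.15, σ_y = 864.0 → σ = 214 MPa, n = 4.03
  alumina ceramic: E = 369.0, α = 7.53, σ_y = 299.0 → σ = 642 MPa, n = 0.466
Alumina ceramic has the lowest safety factor, n = 0.466.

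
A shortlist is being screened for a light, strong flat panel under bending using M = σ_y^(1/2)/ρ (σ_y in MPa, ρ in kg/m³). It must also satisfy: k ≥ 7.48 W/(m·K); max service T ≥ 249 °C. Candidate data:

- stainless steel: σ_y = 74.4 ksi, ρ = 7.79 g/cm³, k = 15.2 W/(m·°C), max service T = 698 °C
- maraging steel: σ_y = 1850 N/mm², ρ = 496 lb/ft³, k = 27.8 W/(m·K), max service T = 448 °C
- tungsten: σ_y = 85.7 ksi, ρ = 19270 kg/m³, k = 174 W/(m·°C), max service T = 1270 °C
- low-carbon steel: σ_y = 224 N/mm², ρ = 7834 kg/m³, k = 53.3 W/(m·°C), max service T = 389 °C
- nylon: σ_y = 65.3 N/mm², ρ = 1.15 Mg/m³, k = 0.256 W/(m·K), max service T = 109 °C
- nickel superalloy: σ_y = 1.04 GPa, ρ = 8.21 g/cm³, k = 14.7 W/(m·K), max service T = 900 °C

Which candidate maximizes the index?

maraging steel

Screen on constraints: k ≥ 7.48 W/(m·K); max service T ≥ 249 °C. Survivors: stainless steel, maraging steel, tungsten, low-carbon steel, nickel superalloy.
Convert each candidate to consistent units, then evaluate M:
  stainless steel: σ_y = 513.0 MPa, ρ = 7790 kg/m³
  maraging steel: σ_y = 1850 MPa, ρ = 7945 kg/m³
  tungsten: σ_y = 590.9 MPa, ρ = 19270 kg/m³
  low-carbon steel: σ_y = 224.0 MPa, ρ = 7834 kg/m³
  nickel superalloy: σ_y = 1040 MPa, ρ = 8210 kg/m³
  maraging steel: M = 5.41×10⁻³
  nickel superalloy: M = 3.93×10⁻³
  stainless steel: M = 2.91×10⁻³
  low-carbon steel: M = 1.91×10⁻³
  tungsten: M = 1.26×10⁻³
Maraging steel has the largest M.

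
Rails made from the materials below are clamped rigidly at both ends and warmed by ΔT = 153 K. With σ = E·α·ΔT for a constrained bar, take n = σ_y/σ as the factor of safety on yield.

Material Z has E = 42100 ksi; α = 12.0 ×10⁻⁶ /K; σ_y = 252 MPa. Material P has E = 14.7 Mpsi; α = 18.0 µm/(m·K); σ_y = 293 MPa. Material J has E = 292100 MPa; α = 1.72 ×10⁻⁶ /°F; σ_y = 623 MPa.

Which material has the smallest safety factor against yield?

material Z

Per material, after unit conversion:
  material Z: E = 290.3, α = 12.0, σ_y = 252.0 → σ = 533 MPa, n = 0.473
  material P: E = 101.4, α = 18.0, σ_y = 293.0 → σ = 279 MPa, n = 1.05
  material J: E = 292.1, α = 3.10, σ_y = 623.0 → σ = 138 MPa, n = 4.50
Smallest n: material Z with n = 0.473.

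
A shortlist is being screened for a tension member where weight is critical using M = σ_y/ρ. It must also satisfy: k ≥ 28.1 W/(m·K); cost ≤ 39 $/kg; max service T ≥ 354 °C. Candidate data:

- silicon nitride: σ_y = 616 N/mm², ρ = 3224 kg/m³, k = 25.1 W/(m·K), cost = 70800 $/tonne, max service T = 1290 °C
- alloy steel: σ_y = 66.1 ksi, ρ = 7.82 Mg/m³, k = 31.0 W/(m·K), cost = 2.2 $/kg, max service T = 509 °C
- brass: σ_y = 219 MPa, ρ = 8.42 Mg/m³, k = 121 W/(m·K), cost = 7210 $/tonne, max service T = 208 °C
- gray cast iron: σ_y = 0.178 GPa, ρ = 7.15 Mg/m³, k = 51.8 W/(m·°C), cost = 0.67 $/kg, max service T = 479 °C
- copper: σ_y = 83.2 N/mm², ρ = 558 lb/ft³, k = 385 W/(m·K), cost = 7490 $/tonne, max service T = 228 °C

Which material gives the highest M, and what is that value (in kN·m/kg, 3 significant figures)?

Screen on constraints: k ≥ 28.1 W/(m·K); cost ≤ 39 $/kg; max service T ≥ 354 °C. Survivors: alloy steel, gray cast iron.
Putting every candidate on a common basis:
  alloy steel: σ_y = 455.7 MPa, ρ = 7820 kg/m³
  gray cast iron: σ_y = 178.0 MPa, ρ = 7150 kg/m³
  alloy steel: M = 58.3 kN·m/kg
  gray cast iron: M = 24.9 kN·m/kg
Alloy steel has the largest M.

alloy steel, M = 58.3 kN·m/kg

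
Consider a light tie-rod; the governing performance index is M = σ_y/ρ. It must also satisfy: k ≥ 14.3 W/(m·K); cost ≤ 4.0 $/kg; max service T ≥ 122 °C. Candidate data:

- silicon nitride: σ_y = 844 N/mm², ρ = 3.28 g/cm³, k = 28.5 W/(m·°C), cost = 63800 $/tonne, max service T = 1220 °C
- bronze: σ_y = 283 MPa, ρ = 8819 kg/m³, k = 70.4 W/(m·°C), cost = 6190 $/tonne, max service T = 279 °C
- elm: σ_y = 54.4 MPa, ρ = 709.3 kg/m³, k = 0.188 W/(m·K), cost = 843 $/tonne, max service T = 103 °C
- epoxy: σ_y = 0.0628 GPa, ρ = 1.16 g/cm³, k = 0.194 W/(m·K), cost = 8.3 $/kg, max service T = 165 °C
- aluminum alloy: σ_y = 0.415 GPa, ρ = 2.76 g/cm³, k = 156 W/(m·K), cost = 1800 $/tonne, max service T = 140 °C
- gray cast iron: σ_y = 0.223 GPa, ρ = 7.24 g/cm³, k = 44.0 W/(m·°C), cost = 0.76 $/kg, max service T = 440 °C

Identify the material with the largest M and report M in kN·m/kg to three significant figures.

aluminum alloy, M = 150 kN·m/kg

Screen on constraints: k ≥ 14.3 W/(m·K); cost ≤ 4.0 $/kg; max service T ≥ 122 °C. Survivors: aluminum alloy, gray cast iron.
After converting to SI:
  aluminum alloy: σ_y = 415.0 MPa, ρ = 2760 kg/m³
  gray cast iron: σ_y = 223.0 MPa, ρ = 7240 kg/m³
  aluminum alloy: M = 150 kN·m/kg
  gray cast iron: M = 30.8 kN·m/kg
Highest index: aluminum alloy.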